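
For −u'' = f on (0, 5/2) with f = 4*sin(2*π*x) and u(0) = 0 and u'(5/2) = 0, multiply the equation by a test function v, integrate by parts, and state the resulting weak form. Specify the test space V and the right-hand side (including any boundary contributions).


V = {v ∈ H^1(0, 5/2) : v(0) = 0} (test functions vanish at x = 0 where u is specified); weak form: ∫_0^5/2 u'v' dx = ∫_0^5/2 (4*sin(2*π*x)) v dx for all v ∈ V.

Multiply both sides by a test function v and integrate from 0 to 5/2:
  ∫_0^5/2 −u''(x) v(x) dx = ∫_0^5/2 f(x) v(x) dx.
Integrate the LHS by parts once:
  ∫_0^5/2 −u'' v dx = −[u'(x) v(x)]_0^5/2 + ∫_0^5/2 u'(x) v'(x) dx.
Thus ∫_0^5/2 u'(x) v'(x) dx = ∫_0^5/2 f(x) v(x) dx + [u'(x) v(x)]_0^5/2.
Choose V so that boundary terms are either known or forced to vanish.
Mixed BC: u(0) = 0 (Dirichlet) and u'(5/2) = 0 (Neumann). Define V = {v ∈ H^1(0, 5/2) : v(0) = 0}. Then [u' v]_0^5/2 = u'(5/2)·v(5/2) − u'(0)·0 = 0.
Weak formulation: find u (satisfying any essential BC) such that ∫_0^5/2 u'(x) v'(x) dx = ∫_0^5/2 f v dx for all v ∈ V (Dirichlet at 0 absorbed into V; the Neumann datum at x = 5/2 is zero, so no boundary term remains).
Substituting f(x) = 4*sin(2*π*x), the right-hand side is ∫_0^5/2 (4*sin(2*π*x)) v dx.


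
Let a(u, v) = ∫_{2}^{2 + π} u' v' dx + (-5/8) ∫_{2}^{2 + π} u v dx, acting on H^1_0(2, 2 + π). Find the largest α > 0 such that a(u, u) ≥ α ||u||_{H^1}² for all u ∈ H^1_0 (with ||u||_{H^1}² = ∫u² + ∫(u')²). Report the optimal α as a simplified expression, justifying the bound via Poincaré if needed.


α = 3/16

Coercivity of a(·,·) on H^1_0(2, 2 + π) means a(u, u) ≥ α ||u||_{H^1}² for every u ∈ H^1_0.
The interval has length L = π, and Poincaré/coercivity depend only on L. Here a(u, u) = ∫(u')² + (-5/8)·∫u².
Here c = -5/8 < 0 with |c| < (π/L)² = 1, so coercivity still holds. The condition a(u,u) ≥ α||u||_{H^1}² reads (1−α)∫(u')² ≥ (α−c)∫u². Any admissible α is ≤ 1 (rapidly oscillating u have ∫u²/∫(u')² → 0), and α = 1 would force 0 ≥ (1−c)∫u², impossible since c < 1; so 1−α > 0. By the sharp Poincaré inequality on H^1_0 of an interval of length L, ∫(u')² ≥ (π/L)²∫u² with equality for the first sine mode sin(π(x−x₀)/L) (x₀ the left endpoint), so the inequality holds for all u iff (1−α)(π/L)² ≥ α − c, i.e. α ≤ ((π/L)² + c)/((π/L)² + 1) = (1 + c(L/π)²)/(1 + (L/π)²). (Direct route, valid since c ≤ 0: Poincaré gives c∫u² ≥ c(L/π)²∫(u')², so a(u,u) ≥ (1 + c(L/π)²)∫(u')², while ||u||_{H^1}² ≤ (1 + (L/π)²)∫(u')²; dividing yields the same α.) With (π/L)² = 1 and c = -5/8, the largest admissible constant is α = ((π/L)² + c)/((π/L)² + 1).
Simplifying, α = 3/16.


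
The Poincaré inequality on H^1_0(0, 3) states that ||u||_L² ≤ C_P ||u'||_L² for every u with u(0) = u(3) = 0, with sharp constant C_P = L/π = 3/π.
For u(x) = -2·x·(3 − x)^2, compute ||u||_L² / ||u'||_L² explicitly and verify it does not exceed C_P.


||u||_L² / ||u'||_L² = 3*sqrt(14)/14 < C_P = 3/π.

u(x) = -2·x·(3 − x)^2, so u'(x) = 6*(1 - x)*(x - 3).
u(x) = -2·x·(3 − x)^2 vanishes at x = 0 and x = 3, so u ∈ H^1_0(0, 3). Differentiate via the product rule and integrate the resulting polynomials term by term.
  ∫_0^3 u² dx = ∫_0^3 (4*x^6 - 48*x^5 + 216*x^4 - 432*x^3 + 324*x^2) dx. Term by term:
    ∫_0^3 4*x^6 dx = 8748/7;  ∫_0^3 -48*x^5 dx = -5832;  ∫_0^3 216*x^4 dx = 52488/5;
    ∫_0^3 -432*x^3 dx = -8748;  ∫_0^3 324*x^2 dx = 2916.
  Sum: 8748/7 − 5832 + 52488/5 − 8748 + 2916 = 2916/35.
  ∫_0^3 (u')² dx = ∫_0^3 (36*x^4 - 288*x^3 + 792*x^2 - 864*x + 324) dx. Term by term:
    ∫_0^3 36*x^4 dx = 8748/5;  ∫_0^3 -288*x^3 dx = -5832;  ∫_0^3 792*x^2 dx = 7128;
    ∫_0^3 -864*x dx = -3888;  ∫_0^3 324 dx = 972.
  Sum: 8748/5 − 5832 + 7128 − 3888 + 972 = 648/5.
∫_0^3 u² dx = 2916/35, so ||u||_L² = 54*sqrt(35)/35.
∫_0^3 (u')² dx = 648/5, so ||u'||_L² = 18*sqrt(10)/5.
Ratio ||u||_L² / ||u'||_L² = 3*sqrt(14)/14.
Sharp Poincaré constant on H^1_0(0, 3) is C_P = L/π = 3/π, achieved by sin(π/3·x).
A polynomial bump cannot attain the sharp Poincaré constant (only the first sine eigenfunction does), so the ratio is strictly less than C_P, consistent with ||u||_L² ≤ C_P ||u'||_L².


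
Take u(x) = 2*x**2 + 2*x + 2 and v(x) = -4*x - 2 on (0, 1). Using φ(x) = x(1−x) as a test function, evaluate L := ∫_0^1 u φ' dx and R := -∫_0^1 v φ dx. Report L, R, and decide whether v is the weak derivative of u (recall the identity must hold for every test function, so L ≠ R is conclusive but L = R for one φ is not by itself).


LHS = -2/3, RHS = 2/3. No, v is not the weak derivative of u.

u(x) = 2*x**2 + 2*x + 2, classical derivative u'(x) = 4*x + 2.
φ(x) = x(1−x), so φ'(x) = 1 - 2*x.
Note φ(0) = φ(1) = 0, so the boundary term u·φ vanishes.
LHS = ∫_0^1 u(x) φ'(x) dx = ∫_0^1 (-4*x^3 - 2*x^2 - 2*x + 2) dx. Term by term:
  ∫_0^1 -4*x^3 dx = -1;  ∫_0^1 -2*x^2 dx = -2/3;  ∫_0^1 -2*x dx = -1;
  ∫_0^1 2 dx = 2.
Sum: -1 − 2/3 − 1 + 2 = -2/3.
So LHS = -2/3.
∫_0^1 v(x) φ(x) dx = ∫_0^1 (4*x^3 - 2*x^2 - 2*x) dx. Term by term:
  ∫_0^1 4*x^3 dx = 1;  ∫_0^1 -2*x^2 dx = -2/3;  ∫_0^1 -2*x dx = -1.
Sum: 1 − 2/3 − 1 = -2/3.
So RHS = -∫_0^1 v(x) φ(x) dx = 2/3.
LHS − RHS = -4/3 ≠ 0, so the identity fails.
(For a valid weak derivative the identity must hold for EVERY test function, in particular this one. The failure shows v is NOT the weak derivative of u.)
Correct weak derivative would be u'(x) = 4*x + 2.


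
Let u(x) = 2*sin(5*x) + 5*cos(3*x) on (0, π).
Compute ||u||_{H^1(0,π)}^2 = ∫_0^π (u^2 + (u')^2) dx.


||u||_{H^1(0,π)}^2 = 177*π

u'(x) = -15*sin(3*x) + 10*cos(5*x).
Expand u² and (u')² and integrate term by term on (0, π), using: for integers n ≥ 1, ∫_0^π sin²(nx) dx = ∫_0^π cos²(nx) dx = π/2; for n ≠ n', ∫_0^π sin(nx)sin(n'x) dx = ∫_0^π cos(nx)cos(n'x) dx = 0; and by product-to-sum, ∫_0^π sin(nx)cos(n'x) dx = ½∫_0^π [sin((n+n')x) + sin((n−n')x)] dx, which is 0 when n+n' is even and 2n/(n²−n'²) when n+n' is odd (it need not vanish on (0, π)).
  u² squared terms: (2)²·∫sin(5x)² dx = 4·π/2 = 2*π;  (5)²·∫cos(3x)² dx = 25·π/2 = 25*π/2.
  u² cross terms: 2·(2)·(5)·∫sin(5x)·cos(3x) dx = 20·(0) = 0.
  So ∫_0^π u² dx = 2*π + 25*π/2 + 0 = 29*π/2.
  (u')² squared terms: (-15)²·∫sin(3x)² dx = 225·π/2 = 225*π/2;  (10)²·∫cos(5x)² dx = 100·π/2 = 50*π.
  (u')² cross terms: 2·(-15)·(10)·∫sin(3x)·cos(5x) dx = -300·(0) = 0.
  So ∫_0^π (u')² dx = 225*π/2 + 50*π + 0 = 325*π/2.
||u||_{H^1}^2 = (29*π/2) + (325*π/2) = 177*π.


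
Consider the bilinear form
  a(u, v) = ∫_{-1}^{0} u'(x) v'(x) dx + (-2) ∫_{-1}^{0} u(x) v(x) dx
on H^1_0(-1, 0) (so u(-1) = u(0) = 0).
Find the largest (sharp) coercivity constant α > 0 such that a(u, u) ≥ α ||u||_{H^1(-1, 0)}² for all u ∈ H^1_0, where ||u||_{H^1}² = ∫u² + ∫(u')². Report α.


α = (-2 + π^2)/(1 + π^2)

Coercivity of a(·,·) on H^1_0(-1, 0) means a(u, u) ≥ α ||u||_{H^1}² for every u ∈ H^1_0.
The interval has length L = 1, and Poincaré/coercivity depend only on L. Here a(u, u) = ∫(u')² + (-2)·∫u².
Here c = -2 < 0 with |c| < (π/L)² = π^2, so coercivity still holds. The condition a(u,u) ≥ α||u||_{H^1}² reads (1−α)∫(u')² ≥ (α−c)∫u². Any admissible α is ≤ 1 (rapidly oscillating u have ∫u²/∫(u')² → 0), and α = 1 would force 0 ≥ (1−c)∫u², impossible since c < 1; so 1−α > 0. By the sharp Poincaré inequality on H^1_0 of an interval of length L, ∫(u')² ≥ (π/L)²∫u² with equality for the first sine mode sin(π(x−x₀)/L) (x₀ the left endpoint), so the inequality holds for all u iff (1−α)(π/L)² ≥ α − c, i.e. α ≤ ((π/L)² + c)/((π/L)² + 1) = (1 + c(L/π)²)/(1 + (L/π)²). (Direct route, valid since c ≤ 0: Poincaré gives c∫u² ≥ c(L/π)²∫(u')², so a(u,u) ≥ (1 + c(L/π)²)∫(u')², while ||u||_{H^1}² ≤ (1 + (L/π)²)∫(u')²; dividing yields the same α.) With (π/L)² = π^2 and c = -2, the largest admissible constant is α = ((π/L)² + c)/((π/L)² + 1).
Simplifying, α = (-2 + π^2)/(1 + π^2).


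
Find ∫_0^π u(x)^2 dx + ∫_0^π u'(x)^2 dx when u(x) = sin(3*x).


||u||_{H^1(0,π)}^2 = 5*π

u'(x) = 3*cos(3*x).
Expand u² and (u')² and integrate term by term on (0, π), using: for integers n ≥ 1, ∫_0^π sin²(nx) dx = ∫_0^π cos²(nx) dx = π/2; for n ≠ n', ∫_0^π sin(nx)sin(n'x) dx = ∫_0^π cos(nx)cos(n'x) dx = 0; and by product-to-sum, ∫_0^π sin(nx)cos(n'x) dx = ½∫_0^π [sin((n+n')x) + sin((n−n')x)] dx, which is 0 when n+n' is even and 2n/(n²−n'²) when n+n' is odd (it need not vanish on (0, π)).
  u² squared terms: (1)²·∫sin(3x)² dx = 1·π/2 = π/2.
  So ∫_0^π u² dx = π/2.
  (u')² squared terms: (3)²·∫cos(3x)² dx = 9·π/2 = 9*π/2.
  So ∫_0^π (u')² dx = 9*π/2.
||u||_{H^1}^2 = (π/2) + (9*π/2) = 5*π.


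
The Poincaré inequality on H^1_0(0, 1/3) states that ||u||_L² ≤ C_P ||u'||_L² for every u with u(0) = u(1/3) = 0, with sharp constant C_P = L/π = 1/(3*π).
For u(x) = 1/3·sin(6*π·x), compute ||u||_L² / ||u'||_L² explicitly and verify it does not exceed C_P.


||u||_L² / ||u'||_L² = 1/(6*π) < C_P = 1/(3*π).

u(x) = 1/3·sin(6*π·x), so u'(x) = 2*π*cos(6*π*x).
Writing u(x) = A·sin(kπx/L) with A = 1/3 and k = 2, use ∫_0^L sin²(kπx/L) dx = L/2 and ∫_0^L cos²(kπx/L) dx = L/2.
u² = 1/9·sin²(6*π·x) and (u')² = 4*π^2·cos²(6*π·x), and each of sin², cos² integrates to L/2 = 1/6 over (0, 1/3).
∫_0^1/3 u² dx = 1/54, so ||u||_L² = sqrt(6)/18.
∫_0^1/3 (u')² dx = 2*π^2/3, so ||u'||_L² = sqrt(6)*π/3.
Ratio ||u||_L² / ||u'||_L² = 1/(6*π).
Sharp Poincaré constant on H^1_0(0, 1/3) is C_P = L/π = 1/(3*π), achieved by sin(3*π·x).
This is the k = 2 harmonic; the ratio L/(kπ) is strictly less than C_P = L/π, consistent with the sharp inequality ||u||_L² ≤ C_P ||u'||_L².


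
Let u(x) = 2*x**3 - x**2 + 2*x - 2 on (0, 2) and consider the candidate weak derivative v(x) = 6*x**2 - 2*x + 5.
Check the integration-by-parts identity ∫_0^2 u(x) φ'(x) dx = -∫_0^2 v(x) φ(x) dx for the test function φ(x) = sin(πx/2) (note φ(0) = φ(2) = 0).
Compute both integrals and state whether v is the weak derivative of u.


LHS = -48/π + 192/π^3, RHS = -60/π + 192/π^3. No, v is not the weak derivative of u.

u(x) = 2*x**3 - x**2 + 2*x - 2, classical derivative u'(x) = 6*x**2 - 2*x + 2.
φ(x) = sin(πx/2), so φ'(x) = π*cos(π*x/2)/2.
Note φ(0) = φ(2) = 0, so the boundary term u·φ vanishes.
LHS = ∫_0^2 u(x) φ'(x) dx = ∫_0^2 (π*x^3*cos(π*x/2) - π*x^2*cos(π*x/2)/2 + π*x*cos(π*x/2) - π*cos(π*x/2)) dx. Term by term:
  ∫_0^2 -π*cos(π*x/2) dx = 0;  ∫_0^2 π*x*cos(π*x/2) dx = -8/π;  ∫_0^2 π*x^3*cos(π*x/2) dx = -48/π + 192/π^3;
  ∫_0^2 -π*x^2*cos(π*x/2)/2 dx = 8/π.
Sum: 0 − 8/π + -48/π + 192/π^3 + 8/π = -48/π + 192/π^3.
So LHS = -48/π + 192/π^3.
∫_0^2 v(x) φ(x) dx = ∫_0^2 (6*x^2*sin(π*x/2) - 2*x*sin(π*x/2) + 5*sin(π*x/2)) dx. Term by term:
  ∫_0^2 5*sin(π*x/2) dx = 20/π;  ∫_0^2 -2*x*sin(π*x/2) dx = -8/π;  ∫_0^2 6*x^2*sin(π*x/2) dx = -192/π^3 + 48/π.
Sum: 20/π − 8/π + -192/π^3 + 48/π = -192/π^3 + 60/π.
So RHS = -∫_0^2 v(x) φ(x) dx = -60/π + 192/π^3.
LHS − RHS = 12/π ≠ 0, so the identity fails.
(For a valid weak derivative the identity must hold for EVERY test function, in particular this one. The failure shows v is NOT the weak derivative of u.)
Correct weak derivative would be u'(x) = 6*x**2 - 2*x + 2.


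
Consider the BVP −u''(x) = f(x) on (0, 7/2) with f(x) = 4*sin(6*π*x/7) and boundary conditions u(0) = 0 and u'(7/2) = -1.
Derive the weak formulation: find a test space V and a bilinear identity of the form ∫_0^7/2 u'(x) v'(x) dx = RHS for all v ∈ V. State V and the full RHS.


V = {v ∈ H^1(0, 7/2) : v(0) = 0} (test functions vanish at x = 0 where u is specified); weak form: ∫_0^7/2 u'v' dx = ∫_0^7/2 (4*sin(6*π*x/7)) v dx − v(7/2) for all v ∈ V.

Multiply both sides by a test function v and integrate from 0 to 7/2:
  ∫_0^7/2 −u''(x) v(x) dx = ∫_0^7/2 f(x) v(x) dx.
Integrate the LHS by parts once:
  ∫_0^7/2 −u'' v dx = −[u'(x) v(x)]_0^7/2 + ∫_0^7/2 u'(x) v'(x) dx.
Thus ∫_0^7/2 u'(x) v'(x) dx = ∫_0^7/2 f(x) v(x) dx + [u'(x) v(x)]_0^7/2.
Choose V so that boundary terms are either known or forced to vanish.
Mixed BC: u(0) = 0 (Dirichlet) and u'(7/2) = -1 (Neumann). Define V = {v ∈ H^1(0, 7/2) : v(0) = 0}. Then [u' v]_0^7/2 = u'(7/2)·v(7/2) − u'(0)·0 = − v(7/2).
Weak formulation: find u (satisfying any essential BC) such that ∫_0^7/2 u'(x) v'(x) dx = ∫_0^7/2 f v dx − v(7/2) for all v ∈ V (Dirichlet at 0 absorbed into V; Neumann datum at x = 7/2 contributes the boundary term).
Substituting f(x) = 4*sin(6*π*x/7), the right-hand side is ∫_0^7/2 (4*sin(6*π*x/7)) v dx − v(7/2).


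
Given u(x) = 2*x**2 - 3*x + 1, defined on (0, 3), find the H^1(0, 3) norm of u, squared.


||u||_{H^1}^2 = 537/5

The H^1 norm (squared) on an interval (0, L) is
  ||u||_{H^1}^2 = ∫_0^L u(x)^2 dx + ∫_0^L u'(x)^2 dx.
Compute u'(x) = 4*x - 3.
Then u(x)^2 = 4*x**4 - 12*x**3 + 13*x**2 - 6*x + 1 and u'(x)^2 = 16*x**2 - 24*x + 9.
Integrate each monomial from 0 to 3 using ∫_0^3 c·x^n dx = c·3^(n+1)/(n+1):
  ∫_0^3 u(x)^2 dx = ∫_0^3 (4*x^4 - 12*x^3 + 13*x^2 - 6*x + 1) dx. Term by term:
    ∫_0^3 4*x^4 dx = 972/5;  ∫_0^3 -12*x^3 dx = -243;  ∫_0^3 13*x^2 dx = 117;
    ∫_0^3 -6*x dx = -27;  ∫_0^3 1 dx = 3.
  Sum: 972/5 − 243 + 117 − 27 + 3 = 222/5.
  ∫_0^3 u'(x)^2 dx = ∫_0^3 (16*x^2 - 24*x + 9) dx. Term by term:
    ∫_0^3 16*x^2 dx = 144;  ∫_0^3 -24*x dx = -108;  ∫_0^3 9 dx = 27.
  Sum: 144 − 108 + 27 = 63.
Adding: ||u||_{H^1}^2 = 222/5 + 63 = 537/5.


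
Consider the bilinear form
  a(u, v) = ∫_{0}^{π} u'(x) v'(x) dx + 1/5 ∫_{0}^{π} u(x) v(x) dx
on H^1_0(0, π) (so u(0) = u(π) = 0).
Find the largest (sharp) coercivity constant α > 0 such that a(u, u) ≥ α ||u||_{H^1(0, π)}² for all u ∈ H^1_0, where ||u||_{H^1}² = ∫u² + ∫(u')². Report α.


α = 3/5

Coercivity of a(·,·) on H^1_0(0, π) means a(u, u) ≥ α ||u||_{H^1}² for every u ∈ H^1_0.
The interval has length L = π, and Poincaré/coercivity depend only on L. Here a(u, u) = ∫(u')² + (1/5)·∫u².
Here 0 < c = 1/5 < 1. The condition a(u,u) ≥ α||u||_{H^1}² reads (1−α)∫(u')² ≥ (α−c)∫u². Any admissible α is ≤ 1 (rapidly oscillating u have ∫u²/∫(u')² → 0), and α = 1 would force 0 ≥ (1−c)∫u², impossible since c < 1; so 1−α > 0. By the sharp Poincaré inequality on H^1_0 of an interval of length L, ∫(u')² ≥ (π/L)²∫u² with equality for the first sine mode sin(π(x−x₀)/L) (x₀ the left endpoint), so the inequality holds for all u iff (1−α)(π/L)² ≥ α − c, i.e. α ≤ ((π/L)² + c)/((π/L)² + 1) = (1 + c(L/π)²)/(1 + (L/π)²). With (π/L)² = 1 and c = 1/5, the largest admissible constant is α = ((π/L)² + c)/((π/L)² + 1).
Simplifying, α = 3/5.


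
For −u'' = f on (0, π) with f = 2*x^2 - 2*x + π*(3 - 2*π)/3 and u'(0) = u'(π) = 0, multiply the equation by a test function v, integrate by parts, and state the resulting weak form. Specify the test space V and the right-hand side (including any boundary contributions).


V = H^1(0, π) (no boundary constraint on v; u is determined up to an additive constant); weak form: ∫_0^π u'v' dx = ∫_0^π (2*x^2 - 2*x + π*(3 - 2*π)/3) v dx for all v ∈ V.

Multiply both sides by a test function v and integrate from 0 to π:
  ∫_0^π −u''(x) v(x) dx = ∫_0^π f(x) v(x) dx.
Integrate the LHS by parts once:
  ∫_0^π −u'' v dx = −[u'(x) v(x)]_0^π + ∫_0^π u'(x) v'(x) dx.
Thus ∫_0^π u'(x) v'(x) dx = ∫_0^π f(x) v(x) dx + [u'(x) v(x)]_0^π.
Choose V so that boundary terms are either known or forced to vanish.
u has homogeneous Neumann: u'(0) = u'(π) = 0. So [u' v]_0^π = 0·v(π) − 0·v(0) = 0 for any v; take V = H^1(0, π).
Weak formulation: find u (satisfying any essential BC) such that ∫_0^π u'(x) v'(x) dx = ∫_0^π f v dx for all v ∈ V (homogeneous Neumann, so boundary terms vanish).
Substituting f(x) = 2*x^2 - 2*x + π*(3 - 2*π)/3, the right-hand side is ∫_0^π (2*x^2 - 2*x + π*(3 - 2*π)/3) v dx.
Compatibility check (pure Neumann): taking v ≡ 1 ∈ V gives 0 = ∫_0^π f dx + (0) − (0), i.e. ∫_0^π f dx must equal u'(0) − u'(π) = 0. Indeed ∫_0^π (2*x^2 - 2*x + π*(3 - 2*π)/3) dx = 0, so the data are compatible. The solution is then unique only up to an additive constant (fix it e.g. by requiring ∫_0^π u dx = 0).


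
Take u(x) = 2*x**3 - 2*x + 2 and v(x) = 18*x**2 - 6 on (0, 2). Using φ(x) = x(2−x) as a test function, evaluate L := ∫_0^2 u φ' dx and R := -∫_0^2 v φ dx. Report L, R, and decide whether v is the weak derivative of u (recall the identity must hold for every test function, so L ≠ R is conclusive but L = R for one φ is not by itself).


LHS = -104/15, RHS = -104/5. No, v is not the weak derivative of u.

u(x) = 2*x**3 - 2*x + 2, classical derivative u'(x) = 6*x**2 - 2.
φ(x) = x(2−x), so φ'(x) = 2 - 2*x.
Note φ(0) = φ(2) = 0, so the boundary term u·φ vanishes.
LHS = ∫_0^2 u(x) φ'(x) dx = ∫_0^2 (-4*x^4 + 4*x^3 + 4*x^2 - 8*x + 4) dx. Term by term:
  ∫_0^2 -4*x^4 dx = -128/5;  ∫_0^2 4*x^3 dx = 16;  ∫_0^2 4*x^2 dx = 32/3;
  ∫_0^2 -8*x dx = -16;  ∫_0^2 4 dx = 8.
Sum: -128/5 + 16 + 32/3 − 16 + 8 = -104/15.
So LHS = -104/15.
∫_0^2 v(x) φ(x) dx = ∫_0^2 (-18*x^4 + 36*x^3 + 6*x^2 - 12*x) dx. Term by term:
  ∫_0^2 -18*x^4 dx = -576/5;  ∫_0^2 36*x^3 dx = 144;  ∫_0^2 6*x^2 dx = 16;
  ∫_0^2 -12*x dx = -24.
Sum: -576/5 + 144 + 16 − 24 = 104/5.
So RHS = -∫_0^2 v(x) φ(x) dx = -104/5.
LHS − RHS = 208/15 ≠ 0, so the identity fails.
(For a valid weak derivative the identity must hold for EVERY test function, in particular this one. The failure shows v is NOT the weak derivative of u.)
Correct weak derivative would be u'(x) = 6*x**2 - 2.


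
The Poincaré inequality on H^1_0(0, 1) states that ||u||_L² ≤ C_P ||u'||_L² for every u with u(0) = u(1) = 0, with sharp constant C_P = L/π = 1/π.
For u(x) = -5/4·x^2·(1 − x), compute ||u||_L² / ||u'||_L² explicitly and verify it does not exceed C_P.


||u||_L² / ||u'||_L² = sqrt(14)/14 < C_P = 1/π.

u(x) = -5/4·x^2·(1 − x), so u'(x) = 5*x*(3*x - 2)/4.
u(x) = -5/4·x^2·(1 − x) vanishes at x = 0 and x = 1, so u ∈ H^1_0(0, 1). Differentiate via the product rule and integrate the resulting polynomials term by term.
  ∫_0^1 u² dx = ∫_0^1 (25*x^6/16 - 25*x^5/8 + 25*x^4/16) dx. Term by term:
    ∫_0^1 25*x^6/16 dx = 25/112;  ∫_0^1 -25*x^5/8 dx = -25/48;  ∫_0^1 25*x^4/16 dx = 5/16.
  Sum: 25/112 − 25/48 + 5/16 = 5/336.
  ∫_0^1 (u')² dx = ∫_0^1 (225*x^4/16 - 75*x^3/4 + 25*x^2/4) dx. Term by term:
    ∫_0^1 225*x^4/16 dx = 45/16;  ∫_0^1 -75*x^3/4 dx = -75/16;  ∫_0^1 25*x^2/4 dx = 25/12.
  Sum: 45/16 − 75/16 + 25/12 = 5/24.
∫_0^1 u² dx = 5/336, so ||u||_L² = sqrt(105)/84.
∫_0^1 (u')² dx = 5/24, so ||u'||_L² = sqrt(30)/12.
Ratio ||u||_L² / ||u'||_L² = sqrt(14)/14.
Sharp Poincaré constant on H^1_0(0, 1) is C_P = L/π = 1/π, achieved by sin(π·x).
A polynomial bump cannot attain the sharp Poincaré constant (only the first sine eigenfunction does), so the ratio is strictly less than C_P, consistent with ||u||_L² ≤ C_P ||u'||_L².


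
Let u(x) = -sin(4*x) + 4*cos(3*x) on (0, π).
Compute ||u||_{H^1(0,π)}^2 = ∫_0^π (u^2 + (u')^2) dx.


||u||_{H^1(0,π)}^2 = -640/7 + 177*π/2

u'(x) = -12*sin(3*x) - 4*cos(4*x).
Expand u² and (u')² and integrate term by term on (0, π), using: for integers n ≥ 1, ∫_0^π sin²(nx) dx = ∫_0^π cos²(nx) dx = π/2; for n ≠ n', ∫_0^π sin(nx)sin(n'x) dx = ∫_0^π cos(nx)cos(n'x) dx = 0; and by product-to-sum, ∫_0^π sin(nx)cos(n'x) dx = ½∫_0^π [sin((n+n')x) + sin((n−n')x)] dx, which is 0 when n+n' is even and 2n/(n²−n'²) when n+n' is odd (it need not vanish on (0, π)).
  u² squared terms: (-1)²·∫sin(4x)² dx = 1·π/2 = π/2;  (4)²·∫cos(3x)² dx = 16·π/2 = 8*π.
  u² cross terms: 2·(-1)·(4)·∫sin(4x)·cos(3x) dx = -8·(8/7) = -64/7.
  So ∫_0^π u² dx = π/2 + 8*π − 64/7 = -64/7 + 17*π/2.
  (u')² squared terms: (-12)²·∫sin(3x)² dx = 144·π/2 = 72*π;  (-4)²·∫cos(4x)² dx = 16·π/2 = 8*π.
  (u')² cross terms: 2·(-12)·(-4)·∫sin(3x)·cos(4x) dx = 96·(-6/7) = -576/7.
  So ∫_0^π (u')² dx = 72*π + 8*π − 576/7 = -576/7 + 80*π.
||u||_{H^1}^2 = (-64/7 + 17*π/2) + (-576/7 + 80*π) = -640/7 + 177*π/2.


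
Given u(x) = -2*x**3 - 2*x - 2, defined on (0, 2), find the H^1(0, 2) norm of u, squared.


||u||_{H^1}^2 = 51808/105

The H^1 norm (squared) on an interval (0, L) is
  ||u||_{H^1}^2 = ∫_0^L u(x)^2 dx + ∫_0^L u'(x)^2 dx.
Compute u'(x) = -6*x**2 - 2.
Then u(x)^2 = 4*x**6 + 8*x**4 + 8*x**3 + 4*x**2 + 8*x + 4 and u'(x)^2 = 36*x**4 + 24*x**2 + 4.
Integrate each monomial from 0 to 2 using ∫_0^2 c·x^n dx = c·2^(n+1)/(n+1):
  ∫_0^2 u(x)^2 dx = ∫_0^2 (4*x^6 + 8*x^4 + 8*x^3 + 4*x^2 + 8*x + 4) dx. Term by term:
    ∫_0^2 4*x^6 dx = 512/7;  ∫_0^2 8*x^4 dx = 256/5;  ∫_0^2 8*x^3 dx = 32;
    ∫_0^2 4*x^2 dx = 32/3;  ∫_0^2 8*x dx = 16;  ∫_0^2 4 dx = 8.
  Sum: 512/7 + 256/5 + 32 + 32/3 + 16 + 8 = 20056/105.
  ∫_0^2 u'(x)^2 dx = ∫_0^2 (36*x^4 + 24*x^2 + 4) dx. Term by term:
    ∫_0^2 36*x^4 dx = 1152/5;  ∫_0^2 24*x^2 dx = 64;  ∫_0^2 4 dx = 8.
  Sum: 1152/5 + 64 + 8 = 1512/5.
Adding: ||u||_{H^1}^2 = 20056/105 + 1512/5 = 51808/105.


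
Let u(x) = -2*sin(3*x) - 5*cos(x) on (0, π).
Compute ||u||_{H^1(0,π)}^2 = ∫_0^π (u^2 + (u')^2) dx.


||u||_{H^1(0,π)}^2 = 45*π

u'(x) = 5*sin(x) - 6*cos(3*x).
Expand u² and (u')² and integrate term by term on (0, π), using: for integers n ≥ 1, ∫_0^π sin²(nx) dx = ∫_0^π cos²(nx) dx = π/2; for n ≠ n', ∫_0^π sin(nx)sin(n'x) dx = ∫_0^π cos(nx)cos(n'x) dx = 0; and by product-to-sum, ∫_0^π sin(nx)cos(n'x) dx = ½∫_0^π [sin((n+n')x) + sin((n−n')x)] dx, which is 0 when n+n' is even and 2n/(n²−n'²) when n+n' is odd (it need not vanish on (0, π)).
  u² squared terms: (-5)²·∫cos(x)² dx = 25·π/2 = 25*π/2;  (-2)²·∫sin(3x)² dx = 4·π/2 = 2*π.
  u² cross terms: 2·(-5)·(-2)·∫cos(x)·sin(3x) dx = 20·(0) = 0.
  So ∫_0^π u² dx = 25*π/2 + 2*π + 0 = 29*π/2.
  (u')² squared terms: (-6)²·∫cos(3x)² dx = 36·π/2 = 18*π;  (5)²·∫sin(x)² dx = 25·π/2 = 25*π/2.
  (u')² cross terms: 2·(-6)·(5)·∫cos(3x)·sin(x) dx = -60·(0) = 0.
  So ∫_0^π (u')² dx = 18*π + 25*π/2 + 0 = 61*π/2.
||u||_{H^1}^2 = (29*π/2) + (61*π/2) = 45*π.


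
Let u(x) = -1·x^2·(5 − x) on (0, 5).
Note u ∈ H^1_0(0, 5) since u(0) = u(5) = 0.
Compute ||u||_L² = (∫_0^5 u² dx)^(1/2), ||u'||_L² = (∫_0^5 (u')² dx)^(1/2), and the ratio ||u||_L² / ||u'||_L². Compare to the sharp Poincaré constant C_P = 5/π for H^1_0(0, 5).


||u||_L² / ||u'||_L² = 5*sqrt(14)/14 < C_P = 5/π.

u(x) = -1·x^2·(5 − x), so u'(x) = x*(3*x - 10).
u(x) = -1·x^2·(5 − x) vanishes at x = 0 and x = 5, so u ∈ H^1_0(0, 5). Differentiate via the product rule and integrate the resulting polynomials term by term.
  ∫_0^5 u² dx = ∫_0^5 (x^6 - 10*x^5 + 25*x^4) dx. Term by term:
    ∫_0^5 x^6 dx = 78125/7;  ∫_0^5 -10*x^5 dx = -78125/3;  ∫_0^5 25*x^4 dx = 15625.
  Sum: 78125/7 − 78125/3 + 15625 = 15625/21.
  ∫_0^5 (u')² dx = ∫_0^5 (9*x^4 - 60*x^3 + 100*x^2) dx. Term by term:
    ∫_0^5 9*x^4 dx = 5625;  ∫_0^5 -60*x^3 dx = -9375;  ∫_0^5 100*x^2 dx = 12500/3.
  Sum: 5625 − 9375 + 12500/3 = 1250/3.
∫_0^5 u² dx = 15625/21, so ||u||_L² = 125*sqrt(21)/21.
∫_0^5 (u')² dx = 1250/3, so ||u'||_L² = 25*sqrt(6)/3.
Ratio ||u||_L² / ||u'||_L² = 5*sqrt(14)/14.
Sharp Poincaré constant on H^1_0(0, 5) is C_P = L/π = 5/π, achieved by sin(π/5·x).
A polynomial bump cannot attain the sharp Poincaré constant (only the first sine eigenfunction does), so the ratio is strictly less than C_P, consistent with ||u||_L² ≤ C_P ||u'||_L².


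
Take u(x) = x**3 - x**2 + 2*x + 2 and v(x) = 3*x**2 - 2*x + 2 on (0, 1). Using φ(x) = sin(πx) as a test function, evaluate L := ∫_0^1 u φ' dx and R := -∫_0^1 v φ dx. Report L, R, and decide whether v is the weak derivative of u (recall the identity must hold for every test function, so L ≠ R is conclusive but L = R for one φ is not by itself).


LHS = -5/π + 12/π^3, RHS = -5/π + 12/π^3. Yes, v = u' weakly.

u(x) = x**3 - x**2 + 2*x + 2, classical derivative u'(x) = 3*x**2 - 2*x + 2.
φ(x) = sin(πx), so φ'(x) = π*cos(π*x).
Note φ(0) = φ(1) = 0, so the boundary term u·φ vanishes.
LHS = ∫_0^1 u(x) φ'(x) dx = ∫_0^1 (π*x^3*cos(π*x) - π*x^2*cos(π*x) + 2*π*x*cos(π*x) + 2*π*cos(π*x)) dx. Term by term:
  ∫_0^1 2*π*cos(π*x) dx = 0;  ∫_0^1 π*x^3*cos(π*x) dx = -3/π + 12/π^3;  ∫_0^1 -π*x^2*cos(π*x) dx = 2/π;
  ∫_0^1 2*π*x*cos(π*x) dx = -4/π.
Sum: 0 + -3/π + 12/π^3 + 2/π − 4/π = -5/π + 12/π^3.
So LHS = -5/π + 12/π^3.
∫_0^1 v(x) φ(x) dx = ∫_0^1 (3*x^2*sin(π*x) - 2*x*sin(π*x) + 2*sin(π*x)) dx. Term by term:
  ∫_0^1 2*sin(π*x) dx = 4/π;  ∫_0^1 -2*x*sin(π*x) dx = -2/π;  ∫_0^1 3*x^2*sin(π*x) dx = -12/π^3 + 3/π.
Sum: 4/π − 2/π + -12/π^3 + 3/π = -12/π^3 + 5/π.
So RHS = -∫_0^1 v(x) φ(x) dx = -5/π + 12/π^3.
LHS = RHS, so the identity holds for this test φ.
Moreover u is smooth here and v(x) = u'(x) = 3*x**2 - 2*x + 2 pointwise, so the identity holds for every test function. Hence v is the weak derivative of u.


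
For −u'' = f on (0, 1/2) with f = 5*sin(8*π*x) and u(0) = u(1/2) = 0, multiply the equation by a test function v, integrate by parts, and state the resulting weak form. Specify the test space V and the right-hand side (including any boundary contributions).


V = H^1_0(0, 1/2) (so v(0) = v(1/2) = 0); weak form: ∫_0^1/2 u'v' dx = ∫_0^1/2 (5*sin(8*π*x)) v dx for all v ∈ V.

Multiply both sides by a test function v and integrate from 0 to 1/2:
  ∫_0^1/2 −u''(x) v(x) dx = ∫_0^1/2 f(x) v(x) dx.
Integrate the LHS by parts once:
  ∫_0^1/2 −u'' v dx = −[u'(x) v(x)]_0^1/2 + ∫_0^1/2 u'(x) v'(x) dx.
Thus ∫_0^1/2 u'(x) v'(x) dx = ∫_0^1/2 f(x) v(x) dx + [u'(x) v(x)]_0^1/2.
Choose V so that boundary terms are either known or forced to vanish.
u is Dirichlet: u(0) = u(1/2) = 0. Let V = H^1_0(0, 1/2); then v(0) = v(1/2) = 0, and [u' v]_0^1/2 = 0.
Weak formulation: find u (satisfying any essential BC) such that ∫_0^1/2 u'(x) v'(x) dx = ∫_0^1/2 f v dx for all v ∈ V.
Substituting f(x) = 5*sin(8*π*x), the right-hand side is ∫_0^1/2 (5*sin(8*π*x)) v dx.


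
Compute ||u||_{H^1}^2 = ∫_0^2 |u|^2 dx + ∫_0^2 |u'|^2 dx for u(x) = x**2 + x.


||u||_{H^1}^2 = 566/15

The H^1 norm (squared) on an interval (0, L) is
  ||u||_{H^1}^2 = ∫_0^L u(x)^2 dx + ∫_0^L u'(x)^2 dx.
Compute u'(x) = 2*x + 1.
Then u(x)^2 = x**4 + 2*x**3 + x**2 and u'(x)^2 = 4*x**2 + 4*x + 1.
Integrate each monomial from 0 to 2 using ∫_0^2 c·x^n dx = c·2^(n+1)/(n+1):
  ∫_0^2 u(x)^2 dx = ∫_0^2 (x^4 + 2*x^3 + x^2) dx. Term by term:
    ∫_0^2 x^4 dx = 32/5;  ∫_0^2 2*x^3 dx = 8;  ∫_0^2 x^2 dx = 8/3.
  Sum: 32/5 + 8 + 8/3 = 256/15.
  ∫_0^2 u'(x)^2 dx = ∫_0^2 (4*x^2 + 4*x + 1) dx. Term by term:
    ∫_0^2 4*x^2 dx = 32/3;  ∫_0^2 4*x dx = 8;  ∫_0^2 1 dx = 2.
  Sum: 32/3 + 8 + 2 = 62/3.
Adding: ||u||_{H^1}^2 = 256/15 + 62/3 = 566/15.


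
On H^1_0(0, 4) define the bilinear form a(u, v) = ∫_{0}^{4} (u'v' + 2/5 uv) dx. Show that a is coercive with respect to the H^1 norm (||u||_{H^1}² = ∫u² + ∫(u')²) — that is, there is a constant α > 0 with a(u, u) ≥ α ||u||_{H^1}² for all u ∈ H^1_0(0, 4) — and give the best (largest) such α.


α = (32/5 + π^2)/(π^2 + 16)

Coercivity of a(·,·) on H^1_0(0, 4) means a(u, u) ≥ α ||u||_{H^1}² for every u ∈ H^1_0.
The interval has length L = 4, and Poincaré/coercivity depend only on L. Here a(u, u) = ∫(u')² + (2/5)·∫u².
Here 0 < c = 2/5 < 1. The condition a(u,u) ≥ α||u||_{H^1}² reads (1−α)∫(u')² ≥ (α−c)∫u². Any admissible α is ≤ 1 (rapidly oscillating u have ∫u²/∫(u')² → 0), and α = 1 would force 0 ≥ (1−c)∫u², impossible since c < 1; so 1−α > 0. By the sharp Poincaré inequality on H^1_0 of an interval of length L, ∫(u')² ≥ (π/L)²∫u² with equality for the first sine mode sin(π(x−x₀)/L) (x₀ the left endpoint), so the inequality holds for all u iff (1−α)(π/L)² ≥ α − c, i.e. α ≤ ((π/L)² + c)/((π/L)² + 1) = (1 + c(L/π)²)/(1 + (L/π)²). With (π/L)² = π^2/16 and c = 2/5, the largest admissible constant is α = ((π/L)² + c)/((π/L)² + 1).
Simplifying, α = (32/5 + π^2)/(π^2 + 16).


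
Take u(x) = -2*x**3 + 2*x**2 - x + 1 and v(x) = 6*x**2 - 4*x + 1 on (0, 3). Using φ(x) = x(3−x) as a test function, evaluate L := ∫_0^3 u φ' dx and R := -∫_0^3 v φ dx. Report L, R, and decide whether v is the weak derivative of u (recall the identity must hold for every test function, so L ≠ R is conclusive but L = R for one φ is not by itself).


LHS = 252/5, RHS = -252/5. No, v is not the weak derivative of u.

u(x) = -2*x**3 + 2*x**2 - x + 1, classical derivative u'(x) = -6*x**2 + 4*x - 1.
φ(x) = x(3−x), so φ'(x) = 3 - 2*x.
Note φ(0) = φ(3) = 0, so the boundary term u·φ vanishes.
LHS = ∫_0^3 u(x) φ'(x) dx = ∫_0^3 (4*x^4 - 10*x^3 + 8*x^2 - 5*x + 3) dx. Term by term:
  ∫_0^3 4*x^4 dx = 972/5;  ∫_0^3 -10*x^3 dx = -405/2;  ∫_0^3 8*x^2 dx = 72;
  ∫_0^3 -5*x dx = -45/2;  ∫_0^3 3 dx = 9.
Sum: 972/5 − 405/2 + 72 − 45/2 + 9 = 252/5.
So LHS = 252/5.
∫_0^3 v(x) φ(x) dx = ∫_0^3 (-6*x^4 + 22*x^3 - 13*x^2 + 3*x) dx. Term by term:
  ∫_0^3 -6*x^4 dx = -1458/5;  ∫_0^3 22*x^3 dx = 891/2;  ∫_0^3 -13*x^2 dx = -117;
  ∫_0^3 3*x dx = 27/2.
Sum: -1458/5 + 891/2 − 117 + 27/2 = 252/5.
So RHS = -∫_0^3 v(x) φ(x) dx = -252/5.
LHS − RHS = 504/5 ≠ 0, so the identity fails.
(For a valid weak derivative the identity must hold for EVERY test function, in particular this one. The failure shows v is NOT the weak derivative of u.)
Correct weak derivative would be u'(x) = -6*x**2 + 4*x - 1.


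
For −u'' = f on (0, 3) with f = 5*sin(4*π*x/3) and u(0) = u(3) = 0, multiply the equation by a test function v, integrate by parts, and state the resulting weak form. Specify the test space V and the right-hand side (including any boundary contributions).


V = H^1_0(0, 3) (so v(0) = v(3) = 0); weak form: ∫_0^3 u'v' dx = ∫_0^3 (5*sin(4*π*x/3)) v dx for all v ∈ V.

Multiply both sides by a test function v and integrate from 0 to 3:
  ∫_0^3 −u''(x) v(x) dx = ∫_0^3 f(x) v(x) dx.
Integrate the LHS by parts once:
  ∫_0^3 −u'' v dx = −[u'(x) v(x)]_0^3 + ∫_0^3 u'(x) v'(x) dx.
Thus ∫_0^3 u'(x) v'(x) dx = ∫_0^3 f(x) v(x) dx + [u'(x) v(x)]_0^3.
Choose V so that boundary terms are either known or forced to vanish.
u is Dirichlet: u(0) = u(3) = 0. Let V = H^1_0(0, 3); then v(0) = v(3) = 0, and [u' v]_0^3 = 0.
Weak formulation: find u (satisfying any essential BC) such that ∫_0^3 u'(x) v'(x) dx = ∫_0^3 f v dx for all v ∈ V.
Substituting f(x) = 5*sin(4*π*x/3), the right-hand side is ∫_0^3 (5*sin(4*π*x/3)) v dx.


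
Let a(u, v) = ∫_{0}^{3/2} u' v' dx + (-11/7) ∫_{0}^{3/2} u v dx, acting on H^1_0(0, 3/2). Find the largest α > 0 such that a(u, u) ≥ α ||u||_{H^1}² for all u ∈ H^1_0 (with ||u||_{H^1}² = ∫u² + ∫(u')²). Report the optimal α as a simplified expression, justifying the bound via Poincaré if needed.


α = (-99 + 28*π^2)/(7*(9 + 4*π^2))

Coercivity of a(·,·) on H^1_0(0, 3/2) means a(u, u) ≥ α ||u||_{H^1}² for every u ∈ H^1_0.
The interval has length L = 3/2, and Poincaré/coercivity depend only on L. Here a(u, u) = ∫(u')² + (-11/7)·∫u².
Here c = -11/7 < 0 with |c| < (π/L)² = 4*π^2/9, so coercivity still holds. The condition a(u,u) ≥ α||u||_{H^1}² reads (1−α)∫(u')² ≥ (α−c)∫u². Any admissible α is ≤ 1 (rapidly oscillating u have ∫u²/∫(u')² → 0), and α = 1 would force 0 ≥ (1−c)∫u², impossible since c < 1; so 1−α > 0. By the sharp Poincaré inequality on H^1_0 of an interval of length L, ∫(u')² ≥ (π/L)²∫u² with equality for the first sine mode sin(π(x−x₀)/L) (x₀ the left endpoint), so the inequality holds for all u iff (1−α)(π/L)² ≥ α − c, i.e. α ≤ ((π/L)² + c)/((π/L)² + 1) = (1 + c(L/π)²)/(1 + (L/π)²). (Direct route, valid since c ≤ 0: Poincaré gives c∫u² ≥ c(L/π)²∫(u')², so a(u,u) ≥ (1 + c(L/π)²)∫(u')², while ||u||_{H^1}² ≤ (1 + (L/π)²)∫(u')²; dividing yields the same α.) With (π/L)² = 4*π^2/9 and c = -11/7, the largest admissible constant is α = ((π/L)² + c)/((π/L)² + 1).
Simplifying, α = (-99 + 28*π^2)/(7*(9 + 4*π^2)).


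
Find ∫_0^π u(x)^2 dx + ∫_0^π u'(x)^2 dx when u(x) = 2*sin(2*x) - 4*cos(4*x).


||u||_{H^1(0,π)}^2 = 146*π

u'(x) = 16*sin(4*x) + 4*cos(2*x).
Expand u² and (u')² and integrate term by term on (0, π), using: for integers n ≥ 1, ∫_0^π sin²(nx) dx = ∫_0^π cos²(nx) dx = π/2; for n ≠ n', ∫_0^π sin(nx)sin(n'x) dx = ∫_0^π cos(nx)cos(n'x) dx = 0; and by product-to-sum, ∫_0^π sin(nx)cos(n'x) dx = ½∫_0^π [sin((n+n')x) + sin((n−n')x)] dx, which is 0 when n+n' is even and 2n/(n²−n'²) when n+n' is odd (it need not vanish on (0, π)).
  u² squared terms: (-4)²·∫cos(4x)² dx = 16·π/2 = 8*π;  (2)²·∫sin(2x)² dx = 4·π/2 = 2*π.
  u² cross terms: 2·(-4)·(2)·∫cos(4x)·sin(2x) dx = -16·(0) = 0.
  So ∫_0^π u² dx = 8*π + 2*π + 0 = 10*π.
  (u')² squared terms: (4)²·∫cos(2x)² dx = 16·π/2 = 8*π;  (16)²·∫sin(4x)² dx = 256·π/2 = 128*π.
  (u')² cross terms: 2·(4)·(16)·∫cos(2x)·sin(4x) dx = 128·(0) = 0.
  So ∫_0^π (u')² dx = 8*π + 128*π + 0 = 136*π.
||u||_{H^1}^2 = (10*π) + (136*π) = 146*π.


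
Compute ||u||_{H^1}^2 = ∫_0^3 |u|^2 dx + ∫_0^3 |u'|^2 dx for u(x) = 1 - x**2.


||u||_{H^1}^2 = 348/5

The H^1 norm (squared) on an interval (0, L) is
  ||u||_{H^1}^2 = ∫_0^L u(x)^2 dx + ∫_0^L u'(x)^2 dx.
Compute u'(x) = -2*x.
Then u(x)^2 = x**4 - 2*x**2 + 1 and u'(x)^2 = 4*x**2.
Integrate each monomial from 0 to 3 using ∫_0^3 c·x^n dx = c·3^(n+1)/(n+1):
  ∫_0^3 u(x)^2 dx = ∫_0^3 (x^4 - 2*x^2 + 1) dx. Term by term:
    ∫_0^3 x^4 dx = 243/5;  ∫_0^3 -2*x^2 dx = -18;  ∫_0^3 1 dx = 3.
  Sum: 243/5 − 18 + 3 = 168/5.
  ∫_0^3 u'(x)^2 dx = ∫_0^3 (4*x^2) dx. Term by term:
    ∫_0^3 4*x^2 dx = 36.
Adding: ||u||_{H^1}^2 = 168/5 + 36 = 348/5.


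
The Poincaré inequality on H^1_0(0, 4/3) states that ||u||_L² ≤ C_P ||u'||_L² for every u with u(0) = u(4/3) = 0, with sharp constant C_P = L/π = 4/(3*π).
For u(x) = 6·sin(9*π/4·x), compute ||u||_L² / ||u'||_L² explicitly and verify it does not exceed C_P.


||u||_L² / ||u'||_L² = 4/(9*π) < C_P = 4/(3*π).

u(x) = 6·sin(9*π/4·x), so u'(x) = 27*π*cos(9*π*x/4)/2.
Writing u(x) = A·sin(kπx/L) with A = 6 and k = 3, use ∫_0^L sin²(kπx/L) dx = L/2 and ∫_0^L cos²(kπx/L) dx = L/2.
u² = 36·sin²(9*π/4·x) and (u')² = 729*π^2/4·cos²(9*π/4·x), and each of sin², cos² integrates to L/2 = 2/3 over (0, 4/3).
∫_0^4/3 u² dx = 24, so ||u||_L² = 2*sqrt(6).
∫_0^4/3 (u')² dx = 243*π^2/2, so ||u'||_L² = 9*sqrt(6)*π/2.
Ratio ||u||_L² / ||u'||_L² = 4/(9*π).
Sharp Poincaré constant on H^1_0(0, 4/3) is C_P = L/π = 4/(3*π), achieved by sin(3*π/4·x).
This is the k = 3 harmonic; the ratio L/(kπ) is strictly less than C_P = L/π, consistent with the sharp inequality ||u||_L² ≤ C_P ||u'||_L².


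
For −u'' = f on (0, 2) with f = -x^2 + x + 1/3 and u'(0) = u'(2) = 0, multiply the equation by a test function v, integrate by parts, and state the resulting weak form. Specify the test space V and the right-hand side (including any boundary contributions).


V = H^1(0, 2) (no boundary constraint on v; u is determined up to an additive constant); weak form: ∫_0^2 u'v' dx = ∫_0^2 (-x^2 + x + 1/3) v dx for all v ∈ V.

Multiply both sides by a test function v and integrate from 0 to 2:
  ∫_0^2 −u''(x) v(x) dx = ∫_0^2 f(x) v(x) dx.
Integrate the LHS by parts once:
  ∫_0^2 −u'' v dx = −[u'(x) v(x)]_0^2 + ∫_0^2 u'(x) v'(x) dx.
Thus ∫_0^2 u'(x) v'(x) dx = ∫_0^2 f(x) v(x) dx + [u'(x) v(x)]_0^2.
Choose V so that boundary terms are either known or forced to vanish.
u has homogeneous Neumann: u'(0) = u'(2) = 0. So [u' v]_0^2 = 0·v(2) − 0·v(0) = 0 for any v; take V = H^1(0, 2).
Weak formulation: find u (satisfying any essential BC) such that ∫_0^2 u'(x) v'(x) dx = ∫_0^2 f v dx for all v ∈ V (homogeneous Neumann, so boundary terms vanish).
Substituting f(x) = -x^2 + x + 1/3, the right-hand side is ∫_0^2 (-x^2 + x + 1/3) v dx.
Compatibility check (pure Neumann): taking v ≡ 1 ∈ V gives 0 = ∫_0^2 f dx + (0) − (0), i.e. ∫_0^2 f dx must equal u'(0) − u'(2) = 0. Indeed ∫_0^2 (-x^2 + x + 1/3) dx = 0, so the data are compatible. The solution is then unique only up to an additive constant (fix it e.g. by requiring ∫_0^2 u dx = 0).


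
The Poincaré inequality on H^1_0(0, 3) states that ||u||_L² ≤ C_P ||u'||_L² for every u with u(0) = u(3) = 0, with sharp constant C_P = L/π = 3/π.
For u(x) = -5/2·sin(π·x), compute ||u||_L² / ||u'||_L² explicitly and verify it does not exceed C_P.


||u||_L² / ||u'||_L² = 1/π < C_P = 3/π.

u(x) = -5/2·sin(π·x), so u'(x) = -5*π*cos(π*x)/2.
Writing u(x) = A·sin(kπx/L) with A = -5/2 and k = 3, use ∫_0^L sin²(kπx/L) dx = L/2 and ∫_0^L cos²(kπx/L) dx = L/2.
u² = 25/4·sin²(π·x) and (u')² = 25*π^2/4·cos²(π·x), and each of sin², cos² integrates to L/2 = 3/2 over (0, 3).
∫_0^3 u² dx = 75/8, so ||u||_L² = 5*sqrt(6)/4.
∫_0^3 (u')² dx = 75*π^2/8, so ||u'||_L² = 5*sqrt(6)*π/4.
Ratio ||u||_L² / ||u'||_L² = 1/π.
Sharp Poincaré constant on H^1_0(0, 3) is C_P = L/π = 3/π, achieved by sin(π/3·x).
This is the k = 3 harmonic; the ratio L/(kπ) is strictly less than C_P = L/π, consistent with the sharp inequality ||u||_L² ≤ C_P ||u'||_L².


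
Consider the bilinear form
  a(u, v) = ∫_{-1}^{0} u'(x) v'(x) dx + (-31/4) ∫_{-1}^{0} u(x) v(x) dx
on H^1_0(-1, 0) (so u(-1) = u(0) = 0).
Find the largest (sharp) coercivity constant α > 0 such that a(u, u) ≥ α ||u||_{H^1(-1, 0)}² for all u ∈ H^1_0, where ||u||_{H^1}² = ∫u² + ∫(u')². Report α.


α = (-31/4 + π^2)/(1 + π^2)

Coercivity of a(·,·) on H^1_0(-1, 0) means a(u, u) ≥ α ||u||_{H^1}² for every u ∈ H^1_0.
The interval has length L = 1, and Poincaré/coercivity depend only on L. Here a(u, u) = ∫(u')² + (-31/4)·∫u².
Here c = -31/4 < 0 with |c| < (π/L)² = π^2, so coercivity still holds. The condition a(u,u) ≥ α||u||_{H^1}² reads (1−α)∫(u')² ≥ (α−c)∫u². Any admissible α is ≤ 1 (rapidly oscillating u have ∫u²/∫(u')² → 0), and α = 1 would force 0 ≥ (1−c)∫u², impossible since c < 1; so 1−α > 0. By the sharp Poincaré inequality on H^1_0 of an interval of length L, ∫(u')² ≥ (π/L)²∫u² with equality for the first sine mode sin(π(x−x₀)/L) (x₀ the left endpoint), so the inequality holds for all u iff (1−α)(π/L)² ≥ α − c, i.e. α ≤ ((π/L)² + c)/((π/L)² + 1) = (1 + c(L/π)²)/(1 + (L/π)²). (Direct route, valid since c ≤ 0: Poincaré gives c∫u² ≥ c(L/π)²∫(u')², so a(u,u) ≥ (1 + c(L/π)²)∫(u')², while ||u||_{H^1}² ≤ (1 + (L/π)²)∫(u')²; dividing yields the same α.) With (π/L)² = π^2 and c = -31/4, the largest admissible constant is α = ((π/L)² + c)/((π/L)² + 1).
Simplifying, α = (-31/4 + π^2)/(1 + π^2).


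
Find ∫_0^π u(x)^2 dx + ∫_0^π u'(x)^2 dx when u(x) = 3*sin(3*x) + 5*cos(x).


||u||_{H^1(0,π)}^2 = 70*π

u'(x) = -5*sin(x) + 9*cos(3*x).
Expand u² and (u')² and integrate term by term on (0, π), using: for integers n ≥ 1, ∫_0^π sin²(nx) dx = ∫_0^π cos²(nx) dx = π/2; for n ≠ n', ∫_0^π sin(nx)sin(n'x) dx = ∫_0^π cos(nx)cos(n'x) dx = 0; and by product-to-sum, ∫_0^π sin(nx)cos(n'x) dx = ½∫_0^π [sin((n+n')x) + sin((n−n')x)] dx, which is 0 when n+n' is even and 2n/(n²−n'²) when n+n' is odd (it need not vanish on (0, π)).
  u² squared terms: (3)²·∫sin(3x)² dx = 9·π/2 = 9*π/2;  (5)²·∫cos(x)² dx = 25·π/2 = 25*π/2.
  u² cross terms: 2·(3)·(5)·∫sin(3x)·cos(x) dx = 30·(0) = 0.
  So ∫_0^π u² dx = 9*π/2 + 25*π/2 + 0 = 17*π.
  (u')² squared terms: (-5)²·∫sin(x)² dx = 25·π/2 = 25*π/2;  (9)²·∫cos(3x)² dx = 81·π/2 = 81*π/2.
  (u')² cross terms: 2·(-5)·(9)·∫sin(x)·cos(3x) dx = -90·(0) = 0.
  So ∫_0^π (u')² dx = 25*π/2 + 81*π/2 + 0 = 53*π.
||u||_{H^1}^2 = (17*π) + (53*π) = 70*π.
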